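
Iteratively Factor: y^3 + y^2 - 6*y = (y - 2)*(y^2 + 3*y) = (y - 2)*(y + 3)*(y)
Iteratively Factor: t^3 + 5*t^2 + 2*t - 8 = (t + 2)*(t^2 + 3*t - 4) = (t - 1)*(t + 2)*(t + 4)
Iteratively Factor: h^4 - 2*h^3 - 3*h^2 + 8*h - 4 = (h - 1)*(h^3 - h^2 - 4*h + 4) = (h - 1)*(h + 2)*(h^2 - 3*h + 2) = (h - 1)^2*(h + 2)*(h - 2)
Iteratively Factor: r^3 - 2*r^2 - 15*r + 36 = (r - 3)*(r^2 + r - 12) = (r - 3)*(r + 4)*(r - 3)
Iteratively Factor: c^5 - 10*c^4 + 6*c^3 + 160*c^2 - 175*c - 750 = (c - 5)*(c^4 - 5*c^3 - 19*c^2 + 65*c + 150) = (c - 5)^2*(c^3 - 19*c - 30) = (c - 5)^2*(c + 2)*(c^2 - 2*c - 15) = (c - 5)^3*(c + 2)*(c + 3)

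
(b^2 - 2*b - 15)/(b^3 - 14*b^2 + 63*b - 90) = (b + 3)/(b^2 - 9*b + 18)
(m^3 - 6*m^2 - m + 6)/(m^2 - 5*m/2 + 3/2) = 2*(m^2 - 5*m - 6)/(2*m - 3)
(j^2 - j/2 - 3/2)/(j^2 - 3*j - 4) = (j - 3/2)/(j - 4)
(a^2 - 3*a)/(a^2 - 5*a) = (a - 3)/(a - 5)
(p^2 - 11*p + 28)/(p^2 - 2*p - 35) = (p - 4)/(p + 5)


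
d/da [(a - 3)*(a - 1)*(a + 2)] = 3*a^2 - 4*a - 5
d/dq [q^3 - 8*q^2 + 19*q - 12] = 3*q^2 - 16*q + 19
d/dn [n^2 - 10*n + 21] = 2*n - 10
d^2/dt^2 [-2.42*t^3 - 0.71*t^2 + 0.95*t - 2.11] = -14.52*t - 1.42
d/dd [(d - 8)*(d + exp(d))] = d + (d - 8)*(exp(d) + 1) + exp(d)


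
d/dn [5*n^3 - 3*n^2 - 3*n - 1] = 15*n^2 - 6*n - 3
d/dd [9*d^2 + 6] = 18*d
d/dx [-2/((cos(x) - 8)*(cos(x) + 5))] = 2*(3 - 2*cos(x))*sin(x)/((cos(x) - 8)^2*(cos(x) + 5)^2)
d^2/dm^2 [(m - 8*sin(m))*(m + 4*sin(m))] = 4*m*sin(m) + 128*sin(m)^2 - 8*cos(m) - 62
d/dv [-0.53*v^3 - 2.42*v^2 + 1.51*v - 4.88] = -1.59*v^2 - 4.84*v + 1.51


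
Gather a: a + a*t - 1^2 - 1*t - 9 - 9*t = a*(t + 1) - 10*t - 10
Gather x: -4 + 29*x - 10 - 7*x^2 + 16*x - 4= -7*x^2 + 45*x - 18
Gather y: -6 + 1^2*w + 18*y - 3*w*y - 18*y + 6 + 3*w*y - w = 0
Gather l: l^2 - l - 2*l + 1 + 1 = l^2 - 3*l + 2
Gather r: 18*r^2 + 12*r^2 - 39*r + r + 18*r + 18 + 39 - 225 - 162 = 30*r^2 - 20*r - 330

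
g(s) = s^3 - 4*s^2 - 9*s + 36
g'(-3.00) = 42.00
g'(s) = 3*s^2 - 8*s - 9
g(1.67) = 14.47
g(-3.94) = -51.80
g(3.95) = -0.33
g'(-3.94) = 69.09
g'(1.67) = -13.99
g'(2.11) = -12.52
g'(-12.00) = 519.00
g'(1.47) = -14.28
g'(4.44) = 14.62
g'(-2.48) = 29.29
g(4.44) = 4.71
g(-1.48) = 37.32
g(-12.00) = -2160.00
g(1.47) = 17.30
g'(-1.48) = 9.41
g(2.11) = 8.60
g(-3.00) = 0.00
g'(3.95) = 6.21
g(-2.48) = 18.47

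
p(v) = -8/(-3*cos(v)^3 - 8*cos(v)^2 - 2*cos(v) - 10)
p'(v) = -8*(-9*sin(v)*cos(v)^2 - 16*sin(v)*cos(v) - 2*sin(v))/(-3*cos(v)^3 - 8*cos(v)^2 - 2*cos(v) - 10)^2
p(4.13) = 0.74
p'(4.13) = 0.23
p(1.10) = 0.62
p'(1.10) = 0.48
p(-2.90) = 0.62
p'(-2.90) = 0.06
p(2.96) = 0.62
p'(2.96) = -0.04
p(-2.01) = 0.77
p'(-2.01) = 0.21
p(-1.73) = 0.81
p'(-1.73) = 0.03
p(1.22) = 0.68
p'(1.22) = 0.47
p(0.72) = 0.46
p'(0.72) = 0.34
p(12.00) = 0.42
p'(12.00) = -0.26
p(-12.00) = 0.42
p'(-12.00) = 0.26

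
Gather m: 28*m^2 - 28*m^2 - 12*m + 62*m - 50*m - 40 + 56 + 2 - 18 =0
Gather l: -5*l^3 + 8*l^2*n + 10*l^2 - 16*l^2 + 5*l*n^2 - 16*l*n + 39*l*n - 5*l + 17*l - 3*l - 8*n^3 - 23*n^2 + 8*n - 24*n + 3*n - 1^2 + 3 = -5*l^3 + l^2*(8*n - 6) + l*(5*n^2 + 23*n + 9) - 8*n^3 - 23*n^2 - 13*n + 2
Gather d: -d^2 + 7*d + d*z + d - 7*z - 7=-d^2 + d*(z + 8) - 7*z - 7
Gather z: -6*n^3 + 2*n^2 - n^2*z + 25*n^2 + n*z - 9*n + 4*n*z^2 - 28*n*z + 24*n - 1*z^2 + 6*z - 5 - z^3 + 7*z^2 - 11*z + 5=-6*n^3 + 27*n^2 + 15*n - z^3 + z^2*(4*n + 6) + z*(-n^2 - 27*n - 5)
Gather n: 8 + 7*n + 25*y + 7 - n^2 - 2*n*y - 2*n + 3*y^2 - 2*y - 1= -n^2 + n*(5 - 2*y) + 3*y^2 + 23*y + 14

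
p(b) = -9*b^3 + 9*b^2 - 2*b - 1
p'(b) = -27*b^2 + 18*b - 2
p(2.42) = -80.68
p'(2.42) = -116.56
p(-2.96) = 317.18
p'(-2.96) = -291.84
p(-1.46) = 49.11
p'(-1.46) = -85.83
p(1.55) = -15.99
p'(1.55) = -38.97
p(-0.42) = 2.09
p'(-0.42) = -14.32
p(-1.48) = 50.85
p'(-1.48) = -87.78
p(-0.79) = 10.63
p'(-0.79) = -33.07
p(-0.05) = -0.88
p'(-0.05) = -2.97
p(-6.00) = 2279.00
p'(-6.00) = -1082.00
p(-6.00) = 2279.00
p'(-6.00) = -1082.00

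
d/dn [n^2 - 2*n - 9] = 2*n - 2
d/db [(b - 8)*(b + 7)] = 2*b - 1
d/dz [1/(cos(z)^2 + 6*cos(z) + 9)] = 2*sin(z)/(cos(z) + 3)^3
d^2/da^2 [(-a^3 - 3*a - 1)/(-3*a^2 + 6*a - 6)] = 2*(5*a^3 - 9*a^2 - 12*a + 14)/(3*(a^6 - 6*a^5 + 18*a^4 - 32*a^3 + 36*a^2 - 24*a + 8))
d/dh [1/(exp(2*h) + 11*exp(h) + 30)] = (-2*exp(h) - 11)*exp(h)/(exp(2*h) + 11*exp(h) + 30)^2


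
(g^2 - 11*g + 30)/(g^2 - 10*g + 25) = (g - 6)/(g - 5)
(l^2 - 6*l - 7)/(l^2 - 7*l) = (l + 1)/l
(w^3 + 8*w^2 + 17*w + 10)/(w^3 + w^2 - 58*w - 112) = (w^2 + 6*w + 5)/(w^2 - w - 56)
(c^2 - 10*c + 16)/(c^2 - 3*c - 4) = (-c^2 + 10*c - 16)/(-c^2 + 3*c + 4)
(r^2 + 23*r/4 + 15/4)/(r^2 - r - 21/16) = 4*(r + 5)/(4*r - 7)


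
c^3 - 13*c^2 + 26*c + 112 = (c - 8)*(c - 7)*(c + 2)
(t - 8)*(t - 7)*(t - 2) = t^3 - 17*t^2 + 86*t - 112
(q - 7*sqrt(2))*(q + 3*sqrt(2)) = q^2 - 4*sqrt(2)*q - 42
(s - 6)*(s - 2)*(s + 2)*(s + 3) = s^4 - 3*s^3 - 22*s^2 + 12*s + 72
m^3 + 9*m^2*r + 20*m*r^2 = m*(m + 4*r)*(m + 5*r)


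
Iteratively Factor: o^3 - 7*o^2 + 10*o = (o)*(o^2 - 7*o + 10) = o*(o - 5)*(o - 2)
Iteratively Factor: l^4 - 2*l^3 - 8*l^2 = (l)*(l^3 - 2*l^2 - 8*l) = l*(l - 4)*(l^2 + 2*l) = l*(l - 4)*(l + 2)*(l)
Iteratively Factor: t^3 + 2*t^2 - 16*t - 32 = (t + 2)*(t^2 - 16) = (t - 4)*(t + 2)*(t + 4)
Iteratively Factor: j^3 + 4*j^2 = (j + 4)*(j^2) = j*(j + 4)*(j)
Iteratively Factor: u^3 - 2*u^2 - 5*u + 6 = (u + 2)*(u^2 - 4*u + 3) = (u - 1)*(u + 2)*(u - 3)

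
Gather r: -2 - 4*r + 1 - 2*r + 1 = -6*r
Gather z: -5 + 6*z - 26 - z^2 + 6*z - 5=-z^2 + 12*z - 36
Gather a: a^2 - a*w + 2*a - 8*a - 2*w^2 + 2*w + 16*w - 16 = a^2 + a*(-w - 6) - 2*w^2 + 18*w - 16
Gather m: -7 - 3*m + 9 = 2 - 3*m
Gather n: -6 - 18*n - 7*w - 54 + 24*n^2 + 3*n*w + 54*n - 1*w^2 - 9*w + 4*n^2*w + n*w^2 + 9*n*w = n^2*(4*w + 24) + n*(w^2 + 12*w + 36) - w^2 - 16*w - 60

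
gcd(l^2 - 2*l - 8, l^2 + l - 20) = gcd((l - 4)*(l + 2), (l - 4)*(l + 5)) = l - 4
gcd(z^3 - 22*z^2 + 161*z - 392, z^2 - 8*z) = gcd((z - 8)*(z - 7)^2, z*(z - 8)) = z - 8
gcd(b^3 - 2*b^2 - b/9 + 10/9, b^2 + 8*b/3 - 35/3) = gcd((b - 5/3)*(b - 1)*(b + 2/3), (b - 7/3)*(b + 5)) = 1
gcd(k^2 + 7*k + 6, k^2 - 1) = k + 1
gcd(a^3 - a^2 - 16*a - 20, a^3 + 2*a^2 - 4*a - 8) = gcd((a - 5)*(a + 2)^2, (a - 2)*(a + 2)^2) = a^2 + 4*a + 4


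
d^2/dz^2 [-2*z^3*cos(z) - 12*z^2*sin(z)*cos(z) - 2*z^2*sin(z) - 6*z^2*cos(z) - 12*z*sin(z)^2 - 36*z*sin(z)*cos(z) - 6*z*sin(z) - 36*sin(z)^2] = 2*z^3*cos(z) + 14*z^2*sin(z) + 24*z^2*sin(2*z) + 6*z^2*cos(z) + 30*z*sin(z) - 20*z*cos(z) - 72*sqrt(2)*z*cos(2*z + pi/4) - 4*sin(z) - 36*sin(2*z) - 24*cos(z) - 144*cos(2*z)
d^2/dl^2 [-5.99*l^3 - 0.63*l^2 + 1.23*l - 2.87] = -35.94*l - 1.26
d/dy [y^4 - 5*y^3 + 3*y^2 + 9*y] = 4*y^3 - 15*y^2 + 6*y + 9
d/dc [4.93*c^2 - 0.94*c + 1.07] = 9.86*c - 0.94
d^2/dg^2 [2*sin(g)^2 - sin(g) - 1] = sin(g) + 4*cos(2*g)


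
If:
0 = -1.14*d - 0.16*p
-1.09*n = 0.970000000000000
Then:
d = -0.140350877192982*p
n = -0.89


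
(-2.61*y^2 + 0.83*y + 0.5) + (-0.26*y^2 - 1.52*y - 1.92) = -2.87*y^2 - 0.69*y - 1.42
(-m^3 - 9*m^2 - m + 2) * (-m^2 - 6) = m^5 + 9*m^4 + 7*m^3 + 52*m^2 + 6*m - 12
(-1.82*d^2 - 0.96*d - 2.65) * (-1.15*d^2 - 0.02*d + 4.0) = 2.093*d^4 + 1.1404*d^3 - 4.2133*d^2 - 3.787*d - 10.6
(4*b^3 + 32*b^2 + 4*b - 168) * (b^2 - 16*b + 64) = 4*b^5 - 32*b^4 - 252*b^3 + 1816*b^2 + 2944*b - 10752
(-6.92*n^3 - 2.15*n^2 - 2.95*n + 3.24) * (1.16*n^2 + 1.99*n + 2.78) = -8.0272*n^5 - 16.2648*n^4 - 26.9381*n^3 - 8.0891*n^2 - 1.7534*n + 9.0072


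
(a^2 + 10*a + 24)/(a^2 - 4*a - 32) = (a + 6)/(a - 8)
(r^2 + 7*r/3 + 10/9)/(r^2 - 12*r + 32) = (9*r^2 + 21*r + 10)/(9*(r^2 - 12*r + 32))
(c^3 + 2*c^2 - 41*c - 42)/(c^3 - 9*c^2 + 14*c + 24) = (c + 7)/(c - 4)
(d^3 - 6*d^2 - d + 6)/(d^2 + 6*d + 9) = (d^3 - 6*d^2 - d + 6)/(d^2 + 6*d + 9)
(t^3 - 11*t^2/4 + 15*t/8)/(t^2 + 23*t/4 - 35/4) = t*(2*t - 3)/(2*(t + 7))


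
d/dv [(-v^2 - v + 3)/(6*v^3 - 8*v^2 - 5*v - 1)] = (6*v^4 + 12*v^3 - 57*v^2 + 50*v + 16)/(36*v^6 - 96*v^5 + 4*v^4 + 68*v^3 + 41*v^2 + 10*v + 1)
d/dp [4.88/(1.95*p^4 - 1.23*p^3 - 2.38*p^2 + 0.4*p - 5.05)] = (-38.064*p^3 + 18.0072*p^2 + 23.2288*p - 1.952)/(-1.95*p^4 + 1.23*p^3 + 2.38*p^2 - 0.4*p + 5.05)^2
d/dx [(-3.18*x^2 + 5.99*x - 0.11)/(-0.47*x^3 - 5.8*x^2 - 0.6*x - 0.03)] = (-1.4946*x^4 + 5.6306*x^3 + 36.4949*x^2 - 1.0852*x - 0.2457)/(0.2209*x^6 + 5.452*x^5 + 34.204*x^4 + 6.9882*x^3 + 0.708*x^2 + 0.036*x + 0.0009)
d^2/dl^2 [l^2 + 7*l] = 2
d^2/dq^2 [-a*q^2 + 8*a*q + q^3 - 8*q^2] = -2*a + 6*q - 16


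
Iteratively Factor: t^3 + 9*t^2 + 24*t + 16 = (t + 4)*(t^2 + 5*t + 4) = (t + 4)^2*(t + 1)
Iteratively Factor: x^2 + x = (x)*(x + 1)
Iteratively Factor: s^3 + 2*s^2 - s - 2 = (s + 1)*(s^2 + s - 2) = (s + 1)*(s + 2)*(s - 1)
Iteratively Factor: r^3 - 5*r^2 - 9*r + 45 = (r - 5)*(r^2 - 9) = (r - 5)*(r - 3)*(r + 3)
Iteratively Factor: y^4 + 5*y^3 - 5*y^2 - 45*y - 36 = (y + 1)*(y^3 + 4*y^2 - 9*y - 36) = (y - 3)*(y + 1)*(y^2 + 7*y + 12) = (y - 3)*(y + 1)*(y + 4)*(y + 3)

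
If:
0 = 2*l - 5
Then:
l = 5/2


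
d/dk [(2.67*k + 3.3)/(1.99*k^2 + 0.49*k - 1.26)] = (5.3133*k^2 + 1.3083*k - (2.67*k + 3.3)*(3.98*k + 0.49) - 3.3642)/(1.99*k^2 + 0.49*k - 1.26)^2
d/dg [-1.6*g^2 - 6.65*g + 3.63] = -3.2*g - 6.65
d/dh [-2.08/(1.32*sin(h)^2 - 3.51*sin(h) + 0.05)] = (5.4912*sin(h) - 7.3008)*cos(h)/(1.32*sin(h)^2 - 3.51*sin(h) + 0.05)^2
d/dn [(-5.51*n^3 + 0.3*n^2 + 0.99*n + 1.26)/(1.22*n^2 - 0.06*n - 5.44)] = (-6.7222*n^4 + 0.6612*n^3 + 88.6974*n^2 - 6.3384*n - 5.31)/(1.4884*n^4 - 0.1464*n^3 - 13.27*n^2 + 0.6528*n + 29.5936)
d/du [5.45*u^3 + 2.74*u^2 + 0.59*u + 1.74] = 16.35*u^2 + 5.48*u + 0.59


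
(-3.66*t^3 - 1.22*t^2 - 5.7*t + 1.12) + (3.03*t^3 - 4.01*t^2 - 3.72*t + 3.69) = -0.63*t^3 - 5.23*t^2 - 9.42*t + 4.81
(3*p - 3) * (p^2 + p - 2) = 3*p^3 - 9*p + 6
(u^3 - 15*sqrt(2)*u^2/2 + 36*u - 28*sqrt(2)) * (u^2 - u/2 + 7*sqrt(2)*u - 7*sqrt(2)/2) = u^5 - sqrt(2)*u^4/2 - u^4/2 - 69*u^3 + sqrt(2)*u^3/4 + 69*u^2/2 + 224*sqrt(2)*u^2 - 392*u - 112*sqrt(2)*u + 196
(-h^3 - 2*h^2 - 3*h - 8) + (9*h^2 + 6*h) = -h^3 + 7*h^2 + 3*h - 8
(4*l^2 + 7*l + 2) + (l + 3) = 4*l^2 + 8*l + 5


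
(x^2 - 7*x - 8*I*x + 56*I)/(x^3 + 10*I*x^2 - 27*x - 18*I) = (x^2 - 7*x - 8*I*x + 56*I)/(x^3 + 10*I*x^2 - 27*x - 18*I)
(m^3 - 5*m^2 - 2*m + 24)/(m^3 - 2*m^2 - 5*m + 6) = (m - 4)/(m - 1)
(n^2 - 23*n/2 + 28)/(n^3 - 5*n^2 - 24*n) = (n - 7/2)/(n*(n + 3))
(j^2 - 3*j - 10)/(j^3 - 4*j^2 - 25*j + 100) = (j + 2)/(j^2 + j - 20)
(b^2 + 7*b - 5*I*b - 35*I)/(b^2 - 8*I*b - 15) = (b + 7)/(b - 3*I)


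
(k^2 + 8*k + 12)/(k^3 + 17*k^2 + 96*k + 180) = (k + 2)/(k^2 + 11*k + 30)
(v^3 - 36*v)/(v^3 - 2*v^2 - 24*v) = (v + 6)/(v + 4)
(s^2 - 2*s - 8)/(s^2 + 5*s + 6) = (s - 4)/(s + 3)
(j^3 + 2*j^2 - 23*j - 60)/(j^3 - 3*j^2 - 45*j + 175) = (j^2 + 7*j + 12)/(j^2 + 2*j - 35)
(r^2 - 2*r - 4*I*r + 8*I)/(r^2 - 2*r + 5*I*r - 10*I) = (r - 4*I)/(r + 5*I)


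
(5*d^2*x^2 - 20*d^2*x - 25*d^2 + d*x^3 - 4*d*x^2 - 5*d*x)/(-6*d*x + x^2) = d*(-5*d*x^2 + 20*d*x + 25*d - x^3 + 4*x^2 + 5*x)/(x*(6*d - x))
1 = 1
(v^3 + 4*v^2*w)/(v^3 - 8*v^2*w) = (v + 4*w)/(v - 8*w)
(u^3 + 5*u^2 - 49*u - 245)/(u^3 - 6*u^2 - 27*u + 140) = (u + 7)/(u - 4)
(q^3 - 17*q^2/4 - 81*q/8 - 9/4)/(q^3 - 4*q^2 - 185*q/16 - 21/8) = 2*(2*q + 3)/(4*q + 7)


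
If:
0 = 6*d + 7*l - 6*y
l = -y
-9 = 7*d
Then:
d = -9/7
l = 54/91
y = -54/91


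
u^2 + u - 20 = (u - 4)*(u + 5)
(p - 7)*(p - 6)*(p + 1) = p^3 - 12*p^2 + 29*p + 42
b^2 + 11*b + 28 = (b + 4)*(b + 7)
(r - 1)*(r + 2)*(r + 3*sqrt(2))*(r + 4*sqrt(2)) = r^4 + r^3 + 7*sqrt(2)*r^3 + 7*sqrt(2)*r^2 + 22*r^2 - 14*sqrt(2)*r + 24*r - 48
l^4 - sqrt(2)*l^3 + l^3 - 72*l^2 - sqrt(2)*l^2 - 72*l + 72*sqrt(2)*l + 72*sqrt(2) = (l + 1)*(l - 6*sqrt(2))*(l - sqrt(2))*(l + 6*sqrt(2))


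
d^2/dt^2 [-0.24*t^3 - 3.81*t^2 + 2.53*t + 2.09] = -1.44*t - 7.62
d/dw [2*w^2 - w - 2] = 4*w - 1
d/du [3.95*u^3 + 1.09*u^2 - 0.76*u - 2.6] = 11.85*u^2 + 2.18*u - 0.76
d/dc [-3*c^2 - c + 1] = -6*c - 1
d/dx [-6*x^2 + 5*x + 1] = 5 - 12*x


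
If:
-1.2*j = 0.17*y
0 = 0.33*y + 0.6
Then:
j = 0.26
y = -1.82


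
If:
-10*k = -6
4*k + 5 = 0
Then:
No Solution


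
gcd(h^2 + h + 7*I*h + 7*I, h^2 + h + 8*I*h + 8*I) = h + 1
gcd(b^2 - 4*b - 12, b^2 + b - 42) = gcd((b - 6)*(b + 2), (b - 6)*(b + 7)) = b - 6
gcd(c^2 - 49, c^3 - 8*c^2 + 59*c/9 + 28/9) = c - 7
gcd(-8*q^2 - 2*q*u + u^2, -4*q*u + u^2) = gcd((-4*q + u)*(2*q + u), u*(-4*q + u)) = 4*q - u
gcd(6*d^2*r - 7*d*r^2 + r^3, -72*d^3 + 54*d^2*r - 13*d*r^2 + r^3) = -6*d + r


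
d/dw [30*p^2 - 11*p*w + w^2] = -11*p + 2*w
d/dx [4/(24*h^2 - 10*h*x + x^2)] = 8*(5*h - x)/(24*h^2 - 10*h*x + x^2)^2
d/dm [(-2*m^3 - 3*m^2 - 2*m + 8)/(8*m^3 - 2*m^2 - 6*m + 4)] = (14*m^4 + 28*m^3 - 101*m^2 + 4*m + 20)/(2*(16*m^6 - 8*m^5 - 23*m^4 + 22*m^3 + 5*m^2 - 12*m + 4))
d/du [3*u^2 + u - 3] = 6*u + 1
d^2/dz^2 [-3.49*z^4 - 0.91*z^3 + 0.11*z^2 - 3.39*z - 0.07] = -41.88*z^2 - 5.46*z + 0.22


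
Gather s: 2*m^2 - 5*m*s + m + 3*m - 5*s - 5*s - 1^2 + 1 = 2*m^2 + 4*m + s*(-5*m - 10)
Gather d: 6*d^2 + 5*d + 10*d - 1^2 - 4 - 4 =6*d^2 + 15*d - 9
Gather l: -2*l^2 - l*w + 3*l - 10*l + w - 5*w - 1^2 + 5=-2*l^2 + l*(-w - 7) - 4*w + 4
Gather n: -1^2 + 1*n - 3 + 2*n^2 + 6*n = 2*n^2 + 7*n - 4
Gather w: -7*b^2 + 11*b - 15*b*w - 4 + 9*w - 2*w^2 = -7*b^2 + 11*b - 2*w^2 + w*(9 - 15*b) - 4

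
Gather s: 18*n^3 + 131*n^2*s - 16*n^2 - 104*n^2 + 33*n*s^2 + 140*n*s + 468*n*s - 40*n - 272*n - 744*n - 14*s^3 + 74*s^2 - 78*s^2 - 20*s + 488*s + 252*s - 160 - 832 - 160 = 18*n^3 - 120*n^2 - 1056*n - 14*s^3 + s^2*(33*n - 4) + s*(131*n^2 + 608*n + 720) - 1152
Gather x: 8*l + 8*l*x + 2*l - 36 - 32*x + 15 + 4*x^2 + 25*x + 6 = 10*l + 4*x^2 + x*(8*l - 7) - 15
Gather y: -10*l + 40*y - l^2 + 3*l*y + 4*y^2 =-l^2 - 10*l + 4*y^2 + y*(3*l + 40)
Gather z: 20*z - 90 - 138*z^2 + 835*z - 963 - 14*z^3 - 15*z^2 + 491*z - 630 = -14*z^3 - 153*z^2 + 1346*z - 1683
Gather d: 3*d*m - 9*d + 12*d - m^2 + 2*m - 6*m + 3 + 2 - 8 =d*(3*m + 3) - m^2 - 4*m - 3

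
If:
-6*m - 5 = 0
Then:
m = -5/6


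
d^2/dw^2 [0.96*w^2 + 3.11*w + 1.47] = 1.92000000000000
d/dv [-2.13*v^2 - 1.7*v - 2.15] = -4.26*v - 1.7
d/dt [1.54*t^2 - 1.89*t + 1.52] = 3.08*t - 1.89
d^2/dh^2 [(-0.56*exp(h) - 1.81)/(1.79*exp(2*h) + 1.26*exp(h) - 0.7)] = (-1.794296*exp(4*h) - 21.93466*exp(3*h) - 16.456902*exp(2*h) - 12.439196*exp(h) - 1.87082)*exp(h)/(5.735339*exp(6*h) + 12.111498*exp(5*h) + 1.796802*exp(4*h) - 7.472304*exp(3*h) - 0.70266*exp(2*h) + 1.8522*exp(h) - 0.343)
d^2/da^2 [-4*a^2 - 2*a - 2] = -8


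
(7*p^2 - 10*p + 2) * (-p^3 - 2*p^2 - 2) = -7*p^5 - 4*p^4 + 18*p^3 - 18*p^2 + 20*p - 4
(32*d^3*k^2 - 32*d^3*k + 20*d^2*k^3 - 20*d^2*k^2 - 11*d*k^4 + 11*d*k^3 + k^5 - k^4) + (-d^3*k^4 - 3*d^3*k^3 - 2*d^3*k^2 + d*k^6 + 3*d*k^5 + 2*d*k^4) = -d^3*k^4 - 3*d^3*k^3 + 30*d^3*k^2 - 32*d^3*k + 20*d^2*k^3 - 20*d^2*k^2 + d*k^6 + 3*d*k^5 - 9*d*k^4 + 11*d*k^3 + k^5 - k^4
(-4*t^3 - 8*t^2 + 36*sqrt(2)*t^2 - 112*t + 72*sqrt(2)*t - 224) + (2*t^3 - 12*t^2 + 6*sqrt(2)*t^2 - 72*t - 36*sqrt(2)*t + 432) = -2*t^3 - 20*t^2 + 42*sqrt(2)*t^2 - 184*t + 36*sqrt(2)*t + 208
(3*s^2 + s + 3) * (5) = 15*s^2 + 5*s + 15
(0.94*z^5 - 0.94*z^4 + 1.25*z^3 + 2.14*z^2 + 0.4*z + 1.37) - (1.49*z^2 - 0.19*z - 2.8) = 0.94*z^5 - 0.94*z^4 + 1.25*z^3 + 0.65*z^2 + 0.59*z + 4.17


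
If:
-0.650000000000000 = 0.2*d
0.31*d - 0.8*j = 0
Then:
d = -3.25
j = -1.26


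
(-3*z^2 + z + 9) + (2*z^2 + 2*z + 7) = -z^2 + 3*z + 16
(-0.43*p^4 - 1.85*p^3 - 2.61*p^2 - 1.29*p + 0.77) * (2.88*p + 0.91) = -1.2384*p^5 - 5.7193*p^4 - 9.2003*p^3 - 6.0903*p^2 + 1.0437*p + 0.7007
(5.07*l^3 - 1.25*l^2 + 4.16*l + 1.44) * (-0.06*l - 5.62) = -0.3042*l^4 - 28.4184*l^3 + 6.7754*l^2 - 23.4656*l - 8.0928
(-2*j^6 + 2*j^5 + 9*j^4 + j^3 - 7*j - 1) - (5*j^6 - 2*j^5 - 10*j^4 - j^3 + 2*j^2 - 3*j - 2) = -7*j^6 + 4*j^5 + 19*j^4 + 2*j^3 - 2*j^2 - 4*j + 1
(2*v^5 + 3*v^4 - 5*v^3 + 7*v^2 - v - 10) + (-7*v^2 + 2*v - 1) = 2*v^5 + 3*v^4 - 5*v^3 + v - 11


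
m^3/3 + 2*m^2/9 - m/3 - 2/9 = (m/3 + 1/3)*(m - 1)*(m + 2/3)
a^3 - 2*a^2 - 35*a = a*(a - 7)*(a + 5)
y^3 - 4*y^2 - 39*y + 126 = (y - 7)*(y - 3)*(y + 6)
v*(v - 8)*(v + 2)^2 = v^4 - 4*v^3 - 28*v^2 - 32*v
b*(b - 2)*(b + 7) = b^3 + 5*b^2 - 14*b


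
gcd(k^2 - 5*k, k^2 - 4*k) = k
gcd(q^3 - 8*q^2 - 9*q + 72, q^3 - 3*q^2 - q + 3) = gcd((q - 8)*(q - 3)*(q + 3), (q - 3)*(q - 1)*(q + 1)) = q - 3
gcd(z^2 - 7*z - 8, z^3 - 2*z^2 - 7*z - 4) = z + 1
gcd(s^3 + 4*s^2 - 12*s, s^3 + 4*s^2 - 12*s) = s^3 + 4*s^2 - 12*s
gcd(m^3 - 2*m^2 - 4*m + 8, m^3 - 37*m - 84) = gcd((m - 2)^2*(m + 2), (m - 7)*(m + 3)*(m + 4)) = 1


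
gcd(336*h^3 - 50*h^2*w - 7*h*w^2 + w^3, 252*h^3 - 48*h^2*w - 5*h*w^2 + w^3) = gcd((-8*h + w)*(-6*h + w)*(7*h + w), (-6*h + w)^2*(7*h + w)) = -42*h^2 + h*w + w^2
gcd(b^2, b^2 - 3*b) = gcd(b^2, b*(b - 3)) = b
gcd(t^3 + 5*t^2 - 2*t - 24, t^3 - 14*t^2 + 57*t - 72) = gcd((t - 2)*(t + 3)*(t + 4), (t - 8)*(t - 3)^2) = 1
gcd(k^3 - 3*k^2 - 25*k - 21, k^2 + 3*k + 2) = k + 1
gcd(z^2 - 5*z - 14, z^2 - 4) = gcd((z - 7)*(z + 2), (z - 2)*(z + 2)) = z + 2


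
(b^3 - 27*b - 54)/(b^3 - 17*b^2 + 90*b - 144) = (b^2 + 6*b + 9)/(b^2 - 11*b + 24)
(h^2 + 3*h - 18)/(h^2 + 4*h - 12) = (h - 3)/(h - 2)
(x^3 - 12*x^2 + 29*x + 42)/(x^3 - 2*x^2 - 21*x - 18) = (x - 7)/(x + 3)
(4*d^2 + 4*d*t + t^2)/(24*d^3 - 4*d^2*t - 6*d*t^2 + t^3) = (2*d + t)/(12*d^2 - 8*d*t + t^2)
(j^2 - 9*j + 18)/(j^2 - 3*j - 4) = (-j^2 + 9*j - 18)/(-j^2 + 3*j + 4)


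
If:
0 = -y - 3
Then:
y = -3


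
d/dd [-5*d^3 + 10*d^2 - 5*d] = -15*d^2 + 20*d - 5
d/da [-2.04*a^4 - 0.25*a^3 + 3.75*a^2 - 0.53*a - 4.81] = -8.16*a^3 - 0.75*a^2 + 7.5*a - 0.53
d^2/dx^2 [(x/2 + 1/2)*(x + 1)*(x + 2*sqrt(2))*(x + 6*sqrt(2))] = 6*x^2 + 6*x + 24*sqrt(2)*x + 16*sqrt(2) + 25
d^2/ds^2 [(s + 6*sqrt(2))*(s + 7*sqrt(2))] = 2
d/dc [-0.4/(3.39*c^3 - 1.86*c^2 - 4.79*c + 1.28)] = (4.068*c^2 - 1.488*c - 1.916)/(3.39*c^3 - 1.86*c^2 - 4.79*c + 1.28)^2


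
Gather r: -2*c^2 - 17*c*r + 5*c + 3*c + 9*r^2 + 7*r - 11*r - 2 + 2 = -2*c^2 + 8*c + 9*r^2 + r*(-17*c - 4)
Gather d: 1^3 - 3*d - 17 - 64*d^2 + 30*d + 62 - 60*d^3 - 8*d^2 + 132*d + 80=-60*d^3 - 72*d^2 + 159*d + 126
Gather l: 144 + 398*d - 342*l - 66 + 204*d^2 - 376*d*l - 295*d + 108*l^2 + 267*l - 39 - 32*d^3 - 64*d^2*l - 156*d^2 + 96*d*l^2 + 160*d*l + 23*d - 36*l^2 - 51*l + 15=-32*d^3 + 48*d^2 + 126*d + l^2*(96*d + 72) + l*(-64*d^2 - 216*d - 126) + 54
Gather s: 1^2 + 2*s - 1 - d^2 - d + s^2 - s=-d^2 - d + s^2 + s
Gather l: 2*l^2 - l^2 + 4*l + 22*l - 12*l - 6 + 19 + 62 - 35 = l^2 + 14*l + 40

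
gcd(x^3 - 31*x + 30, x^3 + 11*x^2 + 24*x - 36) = x^2 + 5*x - 6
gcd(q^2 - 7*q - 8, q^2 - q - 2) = q + 1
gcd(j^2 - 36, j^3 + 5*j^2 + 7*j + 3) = 1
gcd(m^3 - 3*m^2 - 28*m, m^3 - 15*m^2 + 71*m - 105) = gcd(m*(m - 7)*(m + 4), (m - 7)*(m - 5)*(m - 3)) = m - 7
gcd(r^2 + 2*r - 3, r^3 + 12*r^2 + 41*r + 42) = r + 3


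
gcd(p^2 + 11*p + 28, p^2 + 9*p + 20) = p + 4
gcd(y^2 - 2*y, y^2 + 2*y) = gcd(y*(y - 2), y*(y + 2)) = y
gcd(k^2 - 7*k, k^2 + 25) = 1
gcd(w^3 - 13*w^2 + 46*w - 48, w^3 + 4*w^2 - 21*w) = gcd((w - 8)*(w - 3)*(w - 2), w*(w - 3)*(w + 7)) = w - 3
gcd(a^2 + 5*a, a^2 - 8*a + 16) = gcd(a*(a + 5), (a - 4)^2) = 1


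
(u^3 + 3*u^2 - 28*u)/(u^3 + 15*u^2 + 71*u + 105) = u*(u - 4)/(u^2 + 8*u + 15)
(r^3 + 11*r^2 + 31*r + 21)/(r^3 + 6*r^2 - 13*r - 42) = (r^2 + 4*r + 3)/(r^2 - r - 6)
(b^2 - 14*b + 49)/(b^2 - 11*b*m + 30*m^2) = (b^2 - 14*b + 49)/(b^2 - 11*b*m + 30*m^2)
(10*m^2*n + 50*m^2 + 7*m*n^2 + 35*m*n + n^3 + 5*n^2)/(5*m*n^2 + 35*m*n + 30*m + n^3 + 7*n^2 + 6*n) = (2*m*n + 10*m + n^2 + 5*n)/(n^2 + 7*n + 6)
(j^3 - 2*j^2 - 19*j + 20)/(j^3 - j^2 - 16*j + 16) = (j - 5)/(j - 4)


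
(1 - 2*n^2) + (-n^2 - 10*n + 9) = -3*n^2 - 10*n + 10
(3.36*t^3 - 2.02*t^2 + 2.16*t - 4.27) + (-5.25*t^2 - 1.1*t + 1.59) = 3.36*t^3 - 7.27*t^2 + 1.06*t - 2.68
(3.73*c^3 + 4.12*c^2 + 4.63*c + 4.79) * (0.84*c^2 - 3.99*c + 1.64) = 3.1332*c^5 - 11.4219*c^4 - 6.4324*c^3 - 7.6933*c^2 - 11.5189*c + 7.8556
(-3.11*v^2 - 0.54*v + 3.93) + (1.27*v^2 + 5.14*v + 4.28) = -1.84*v^2 + 4.6*v + 8.21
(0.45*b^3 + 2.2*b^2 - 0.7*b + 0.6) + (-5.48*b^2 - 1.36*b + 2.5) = 0.45*b^3 - 3.28*b^2 - 2.06*b + 3.1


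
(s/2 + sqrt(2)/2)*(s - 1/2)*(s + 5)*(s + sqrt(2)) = s^4/2 + sqrt(2)*s^3 + 9*s^3/4 - s^2/4 + 9*sqrt(2)*s^2/2 - 5*sqrt(2)*s/2 + 9*s/2 - 5/2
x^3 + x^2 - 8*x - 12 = (x - 3)*(x + 2)^2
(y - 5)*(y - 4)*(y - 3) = y^3 - 12*y^2 + 47*y - 60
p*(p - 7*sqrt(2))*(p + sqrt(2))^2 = p^4 - 5*sqrt(2)*p^3 - 26*p^2 - 14*sqrt(2)*p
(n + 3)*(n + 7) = n^2 + 10*n + 21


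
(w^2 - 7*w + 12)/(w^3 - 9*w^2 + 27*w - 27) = (w - 4)/(w^2 - 6*w + 9)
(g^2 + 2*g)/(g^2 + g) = (g + 2)/(g + 1)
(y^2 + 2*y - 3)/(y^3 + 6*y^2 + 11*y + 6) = (y - 1)/(y^2 + 3*y + 2)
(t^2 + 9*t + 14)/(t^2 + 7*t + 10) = (t + 7)/(t + 5)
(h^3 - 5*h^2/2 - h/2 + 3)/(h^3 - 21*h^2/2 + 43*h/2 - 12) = (h^2 - h - 2)/(h^2 - 9*h + 8)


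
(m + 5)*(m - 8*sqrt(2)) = m^2 - 8*sqrt(2)*m + 5*m - 40*sqrt(2)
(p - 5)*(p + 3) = p^2 - 2*p - 15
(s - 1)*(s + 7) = s^2 + 6*s - 7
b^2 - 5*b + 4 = (b - 4)*(b - 1)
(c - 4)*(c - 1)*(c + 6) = c^3 + c^2 - 26*c + 24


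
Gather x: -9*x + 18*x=9*x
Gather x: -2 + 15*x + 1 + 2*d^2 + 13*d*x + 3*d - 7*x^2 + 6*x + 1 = 2*d^2 + 3*d - 7*x^2 + x*(13*d + 21)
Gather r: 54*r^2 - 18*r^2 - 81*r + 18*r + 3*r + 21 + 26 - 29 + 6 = 36*r^2 - 60*r + 24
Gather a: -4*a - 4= -4*a - 4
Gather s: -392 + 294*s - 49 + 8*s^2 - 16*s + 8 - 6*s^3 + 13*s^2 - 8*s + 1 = -6*s^3 + 21*s^2 + 270*s - 432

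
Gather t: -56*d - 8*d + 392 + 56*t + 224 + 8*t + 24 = -64*d + 64*t + 640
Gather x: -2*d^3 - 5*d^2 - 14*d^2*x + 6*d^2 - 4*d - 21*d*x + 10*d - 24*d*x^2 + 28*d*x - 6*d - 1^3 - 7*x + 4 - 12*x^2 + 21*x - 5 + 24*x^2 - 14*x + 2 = -2*d^3 + d^2 + x^2*(12 - 24*d) + x*(-14*d^2 + 7*d)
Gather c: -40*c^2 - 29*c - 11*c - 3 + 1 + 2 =-40*c^2 - 40*c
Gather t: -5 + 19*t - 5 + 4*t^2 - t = 4*t^2 + 18*t - 10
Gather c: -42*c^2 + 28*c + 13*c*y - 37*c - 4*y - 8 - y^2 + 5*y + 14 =-42*c^2 + c*(13*y - 9) - y^2 + y + 6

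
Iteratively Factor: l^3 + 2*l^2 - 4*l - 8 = (l - 2)*(l^2 + 4*l + 4) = (l - 2)*(l + 2)*(l + 2)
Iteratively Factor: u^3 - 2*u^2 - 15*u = (u - 5)*(u^2 + 3*u) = u*(u - 5)*(u + 3)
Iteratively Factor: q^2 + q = (q + 1)*(q)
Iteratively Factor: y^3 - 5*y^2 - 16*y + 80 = (y - 5)*(y^2 - 16) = (y - 5)*(y - 4)*(y + 4)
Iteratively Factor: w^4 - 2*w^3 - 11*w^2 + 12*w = (w + 3)*(w^3 - 5*w^2 + 4*w) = (w - 1)*(w + 3)*(w^2 - 4*w) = w*(w - 1)*(w + 3)*(w - 4)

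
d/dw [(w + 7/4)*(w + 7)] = 2*w + 35/4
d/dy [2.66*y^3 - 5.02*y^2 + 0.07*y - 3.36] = 7.98*y^2 - 10.04*y + 0.07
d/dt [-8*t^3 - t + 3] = -24*t^2 - 1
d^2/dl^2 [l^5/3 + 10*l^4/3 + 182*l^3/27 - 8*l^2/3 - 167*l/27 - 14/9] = 20*l^3/3 + 40*l^2 + 364*l/9 - 16/3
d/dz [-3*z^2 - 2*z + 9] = -6*z - 2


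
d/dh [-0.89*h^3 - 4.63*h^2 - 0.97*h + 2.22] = -2.67*h^2 - 9.26*h - 0.97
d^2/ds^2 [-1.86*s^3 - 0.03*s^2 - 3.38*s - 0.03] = -11.16*s - 0.06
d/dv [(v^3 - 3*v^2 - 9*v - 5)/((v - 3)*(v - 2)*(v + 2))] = 2*(5*v^3 + 18*v^2 - 51*v - 64)/(v^6 - 6*v^5 + v^4 + 48*v^3 - 56*v^2 - 96*v + 144)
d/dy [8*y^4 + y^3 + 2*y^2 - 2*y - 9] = 32*y^3 + 3*y^2 + 4*y - 2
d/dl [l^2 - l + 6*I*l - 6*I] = 2*l - 1 + 6*I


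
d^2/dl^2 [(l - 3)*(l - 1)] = 2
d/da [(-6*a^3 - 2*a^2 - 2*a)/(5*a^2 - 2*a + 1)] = 2*(-15*a^4 + 12*a^3 - 2*a^2 - 2*a - 1)/(25*a^4 - 20*a^3 + 14*a^2 - 4*a + 1)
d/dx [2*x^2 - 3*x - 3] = 4*x - 3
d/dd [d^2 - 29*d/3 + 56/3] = 2*d - 29/3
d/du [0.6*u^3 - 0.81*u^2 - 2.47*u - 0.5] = 1.8*u^2 - 1.62*u - 2.47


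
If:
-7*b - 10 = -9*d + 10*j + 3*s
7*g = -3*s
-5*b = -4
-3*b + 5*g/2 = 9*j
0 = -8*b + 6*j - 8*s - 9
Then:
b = 4/5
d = 956/915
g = 51/61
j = -21/610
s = -119/61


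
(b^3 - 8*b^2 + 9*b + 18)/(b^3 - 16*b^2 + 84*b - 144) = (b^2 - 2*b - 3)/(b^2 - 10*b + 24)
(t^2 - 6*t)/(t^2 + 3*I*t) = (t - 6)/(t + 3*I)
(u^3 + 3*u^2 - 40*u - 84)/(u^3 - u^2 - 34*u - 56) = (u^2 + u - 42)/(u^2 - 3*u - 28)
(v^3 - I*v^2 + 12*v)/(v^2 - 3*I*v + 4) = v*(v + 3*I)/(v + I)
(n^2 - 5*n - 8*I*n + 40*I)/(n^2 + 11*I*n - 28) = (n^2 - 5*n - 8*I*n + 40*I)/(n^2 + 11*I*n - 28)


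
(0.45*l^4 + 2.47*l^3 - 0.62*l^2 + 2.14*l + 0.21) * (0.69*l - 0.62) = 0.3105*l^5 + 1.4253*l^4 - 1.9592*l^3 + 1.861*l^2 - 1.1819*l - 0.1302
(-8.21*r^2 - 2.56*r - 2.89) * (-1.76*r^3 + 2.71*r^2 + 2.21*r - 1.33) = 14.4496*r^5 - 17.7435*r^4 - 19.9953*r^3 - 2.5702*r^2 - 2.9821*r + 3.8437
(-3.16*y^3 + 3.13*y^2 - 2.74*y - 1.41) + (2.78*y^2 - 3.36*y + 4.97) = -3.16*y^3 + 5.91*y^2 - 6.1*y + 3.56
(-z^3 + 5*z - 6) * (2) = -2*z^3 + 10*z - 12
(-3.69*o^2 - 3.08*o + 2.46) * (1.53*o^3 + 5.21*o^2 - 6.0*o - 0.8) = -5.6457*o^5 - 23.9373*o^4 + 9.857*o^3 + 34.2486*o^2 - 12.296*o - 1.968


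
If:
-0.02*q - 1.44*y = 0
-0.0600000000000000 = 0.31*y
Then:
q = 13.94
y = -0.19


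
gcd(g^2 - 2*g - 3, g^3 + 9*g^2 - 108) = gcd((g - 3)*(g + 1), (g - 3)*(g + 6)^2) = g - 3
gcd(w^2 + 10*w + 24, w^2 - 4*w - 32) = w + 4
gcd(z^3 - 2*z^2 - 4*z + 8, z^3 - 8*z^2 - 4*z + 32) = z^2 - 4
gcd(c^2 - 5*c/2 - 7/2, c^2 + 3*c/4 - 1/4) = c + 1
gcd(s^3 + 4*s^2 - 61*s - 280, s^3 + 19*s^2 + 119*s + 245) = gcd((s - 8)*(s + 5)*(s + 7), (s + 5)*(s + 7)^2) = s^2 + 12*s + 35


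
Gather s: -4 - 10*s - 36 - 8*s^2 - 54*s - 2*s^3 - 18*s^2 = -2*s^3 - 26*s^2 - 64*s - 40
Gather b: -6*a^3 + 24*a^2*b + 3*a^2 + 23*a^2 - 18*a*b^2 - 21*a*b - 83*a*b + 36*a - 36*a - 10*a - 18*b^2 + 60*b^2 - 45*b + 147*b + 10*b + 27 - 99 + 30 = -6*a^3 + 26*a^2 - 10*a + b^2*(42 - 18*a) + b*(24*a^2 - 104*a + 112) - 42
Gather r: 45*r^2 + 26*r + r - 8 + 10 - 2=45*r^2 + 27*r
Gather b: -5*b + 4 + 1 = 5 - 5*b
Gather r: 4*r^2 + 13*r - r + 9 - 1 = 4*r^2 + 12*r + 8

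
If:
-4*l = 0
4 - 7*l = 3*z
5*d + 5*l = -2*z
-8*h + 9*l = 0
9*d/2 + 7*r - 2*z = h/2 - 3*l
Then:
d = -8/15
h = 0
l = 0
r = 76/105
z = 4/3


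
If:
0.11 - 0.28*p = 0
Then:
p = 0.39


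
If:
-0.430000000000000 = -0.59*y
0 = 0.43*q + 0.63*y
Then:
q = -1.07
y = 0.73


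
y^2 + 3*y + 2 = (y + 1)*(y + 2)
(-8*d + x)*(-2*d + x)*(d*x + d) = 16*d^3*x + 16*d^3 - 10*d^2*x^2 - 10*d^2*x + d*x^3 + d*x^2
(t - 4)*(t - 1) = t^2 - 5*t + 4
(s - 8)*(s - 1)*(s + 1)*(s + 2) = s^4 - 6*s^3 - 17*s^2 + 6*s + 16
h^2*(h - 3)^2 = h^4 - 6*h^3 + 9*h^2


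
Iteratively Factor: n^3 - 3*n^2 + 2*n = (n)*(n^2 - 3*n + 2) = n*(n - 1)*(n - 2)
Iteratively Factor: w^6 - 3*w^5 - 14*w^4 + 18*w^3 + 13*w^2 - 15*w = (w + 1)*(w^5 - 4*w^4 - 10*w^3 + 28*w^2 - 15*w) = (w + 1)*(w + 3)*(w^4 - 7*w^3 + 11*w^2 - 5*w) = (w - 1)*(w + 1)*(w + 3)*(w^3 - 6*w^2 + 5*w) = (w - 5)*(w - 1)*(w + 1)*(w + 3)*(w^2 - w) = w*(w - 5)*(w - 1)*(w + 1)*(w + 3)*(w - 1)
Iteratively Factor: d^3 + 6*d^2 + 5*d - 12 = (d - 1)*(d^2 + 7*d + 12) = (d - 1)*(d + 4)*(d + 3)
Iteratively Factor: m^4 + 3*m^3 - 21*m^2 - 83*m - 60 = (m + 1)*(m^3 + 2*m^2 - 23*m - 60) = (m - 5)*(m + 1)*(m^2 + 7*m + 12) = (m - 5)*(m + 1)*(m + 4)*(m + 3)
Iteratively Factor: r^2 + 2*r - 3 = (r - 1)*(r + 3)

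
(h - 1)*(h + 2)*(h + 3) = h^3 + 4*h^2 + h - 6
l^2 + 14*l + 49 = (l + 7)^2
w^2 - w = w*(w - 1)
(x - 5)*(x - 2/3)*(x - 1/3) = x^3 - 6*x^2 + 47*x/9 - 10/9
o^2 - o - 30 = (o - 6)*(o + 5)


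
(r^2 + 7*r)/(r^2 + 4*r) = (r + 7)/(r + 4)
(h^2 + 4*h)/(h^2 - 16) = h/(h - 4)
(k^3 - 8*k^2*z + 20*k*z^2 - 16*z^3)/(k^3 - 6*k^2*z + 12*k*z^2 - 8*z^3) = (-k + 4*z)/(-k + 2*z)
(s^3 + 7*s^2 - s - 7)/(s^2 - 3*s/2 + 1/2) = 2*(s^2 + 8*s + 7)/(2*s - 1)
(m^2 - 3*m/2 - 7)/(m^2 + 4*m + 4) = (m - 7/2)/(m + 2)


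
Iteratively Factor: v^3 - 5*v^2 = (v)*(v^2 - 5*v) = v*(v - 5)*(v)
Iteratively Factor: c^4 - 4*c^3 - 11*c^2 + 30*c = (c + 3)*(c^3 - 7*c^2 + 10*c) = c*(c + 3)*(c^2 - 7*c + 10) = c*(c - 5)*(c + 3)*(c - 2)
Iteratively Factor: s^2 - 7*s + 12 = (s - 3)*(s - 4)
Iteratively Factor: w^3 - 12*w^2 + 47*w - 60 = (w - 3)*(w^2 - 9*w + 20) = (w - 4)*(w - 3)*(w - 5)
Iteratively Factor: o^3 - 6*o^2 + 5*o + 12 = (o - 4)*(o^2 - 2*o - 3) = (o - 4)*(o + 1)*(o - 3)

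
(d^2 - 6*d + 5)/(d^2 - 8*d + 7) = (d - 5)/(d - 7)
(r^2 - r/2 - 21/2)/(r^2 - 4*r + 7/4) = 2*(r + 3)/(2*r - 1)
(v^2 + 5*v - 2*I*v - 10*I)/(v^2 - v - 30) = (v - 2*I)/(v - 6)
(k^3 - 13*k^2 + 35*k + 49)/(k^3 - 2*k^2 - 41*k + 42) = (k^2 - 6*k - 7)/(k^2 + 5*k - 6)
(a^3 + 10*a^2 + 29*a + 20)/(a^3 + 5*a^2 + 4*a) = (a + 5)/a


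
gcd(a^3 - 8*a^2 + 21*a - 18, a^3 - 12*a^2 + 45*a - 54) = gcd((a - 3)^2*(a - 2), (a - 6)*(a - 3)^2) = a^2 - 6*a + 9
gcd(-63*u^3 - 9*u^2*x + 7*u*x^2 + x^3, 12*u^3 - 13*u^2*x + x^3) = -3*u + x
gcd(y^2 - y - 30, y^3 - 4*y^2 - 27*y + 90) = y^2 - y - 30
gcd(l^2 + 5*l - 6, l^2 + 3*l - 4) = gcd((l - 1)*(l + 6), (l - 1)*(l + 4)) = l - 1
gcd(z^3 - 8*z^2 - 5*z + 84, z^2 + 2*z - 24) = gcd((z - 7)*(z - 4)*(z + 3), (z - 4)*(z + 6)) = z - 4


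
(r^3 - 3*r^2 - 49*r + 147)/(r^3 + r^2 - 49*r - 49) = (r - 3)/(r + 1)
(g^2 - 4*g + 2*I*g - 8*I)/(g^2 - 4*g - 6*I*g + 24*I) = (g + 2*I)/(g - 6*I)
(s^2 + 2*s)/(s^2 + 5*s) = (s + 2)/(s + 5)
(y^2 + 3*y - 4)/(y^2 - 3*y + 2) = (y + 4)/(y - 2)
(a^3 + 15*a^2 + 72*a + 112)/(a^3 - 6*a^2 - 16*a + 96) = (a^2 + 11*a + 28)/(a^2 - 10*a + 24)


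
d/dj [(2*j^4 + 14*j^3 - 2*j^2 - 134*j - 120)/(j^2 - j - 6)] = 4*(j^3 + 8*j^2 + 20*j + 19)/(j^2 + 4*j + 4)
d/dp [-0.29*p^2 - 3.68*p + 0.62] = -0.58*p - 3.68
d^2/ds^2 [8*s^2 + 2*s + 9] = 16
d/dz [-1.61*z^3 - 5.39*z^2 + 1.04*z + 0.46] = -4.83*z^2 - 10.78*z + 1.04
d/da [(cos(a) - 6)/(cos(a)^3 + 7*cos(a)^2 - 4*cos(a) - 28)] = (-165*cos(a) - 11*cos(2*a) + cos(3*a) + 93)*sin(a)/(2*(cos(a)^3 + 7*cos(a)^2 - 4*cos(a) - 28)^2)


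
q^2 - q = q*(q - 1)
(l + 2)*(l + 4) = l^2 + 6*l + 8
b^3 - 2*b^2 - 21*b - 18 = (b - 6)*(b + 1)*(b + 3)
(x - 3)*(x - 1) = x^2 - 4*x + 3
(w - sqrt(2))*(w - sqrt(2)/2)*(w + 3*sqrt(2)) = w^3 + 3*sqrt(2)*w^2/2 - 8*w + 3*sqrt(2)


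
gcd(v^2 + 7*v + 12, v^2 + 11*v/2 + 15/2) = v + 3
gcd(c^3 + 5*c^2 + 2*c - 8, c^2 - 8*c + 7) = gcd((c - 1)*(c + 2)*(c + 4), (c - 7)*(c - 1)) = c - 1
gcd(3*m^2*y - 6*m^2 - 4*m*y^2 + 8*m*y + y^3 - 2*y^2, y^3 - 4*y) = y - 2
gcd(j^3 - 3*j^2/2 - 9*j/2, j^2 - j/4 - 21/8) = j + 3/2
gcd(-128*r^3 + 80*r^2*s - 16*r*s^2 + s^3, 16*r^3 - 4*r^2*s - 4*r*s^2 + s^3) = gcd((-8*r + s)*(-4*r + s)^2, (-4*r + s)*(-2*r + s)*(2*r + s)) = 4*r - s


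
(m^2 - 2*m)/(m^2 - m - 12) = m*(2 - m)/(-m^2 + m + 12)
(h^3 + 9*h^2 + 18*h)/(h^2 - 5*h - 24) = h*(h + 6)/(h - 8)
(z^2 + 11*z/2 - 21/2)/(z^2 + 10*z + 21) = (z - 3/2)/(z + 3)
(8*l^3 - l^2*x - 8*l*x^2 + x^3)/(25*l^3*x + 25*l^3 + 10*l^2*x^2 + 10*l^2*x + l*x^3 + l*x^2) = (8*l^3 - l^2*x - 8*l*x^2 + x^3)/(l*(25*l^2*x + 25*l^2 + 10*l*x^2 + 10*l*x + x^3 + x^2))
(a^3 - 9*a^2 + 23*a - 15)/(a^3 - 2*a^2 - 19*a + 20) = (a - 3)/(a + 4)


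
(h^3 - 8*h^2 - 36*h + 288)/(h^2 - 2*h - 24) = (h^2 - 2*h - 48)/(h + 4)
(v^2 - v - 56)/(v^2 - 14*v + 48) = (v + 7)/(v - 6)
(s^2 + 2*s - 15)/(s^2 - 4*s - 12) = (-s^2 - 2*s + 15)/(-s^2 + 4*s + 12)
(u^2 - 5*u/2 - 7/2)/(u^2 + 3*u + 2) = (u - 7/2)/(u + 2)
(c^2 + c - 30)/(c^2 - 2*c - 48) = (c - 5)/(c - 8)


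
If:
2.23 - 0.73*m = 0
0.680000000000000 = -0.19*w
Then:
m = 3.05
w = -3.58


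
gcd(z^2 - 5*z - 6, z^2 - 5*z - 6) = z^2 - 5*z - 6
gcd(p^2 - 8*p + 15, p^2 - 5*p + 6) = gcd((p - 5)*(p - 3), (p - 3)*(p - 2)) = p - 3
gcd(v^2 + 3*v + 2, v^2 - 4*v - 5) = v + 1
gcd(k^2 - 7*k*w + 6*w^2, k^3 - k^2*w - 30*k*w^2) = -k + 6*w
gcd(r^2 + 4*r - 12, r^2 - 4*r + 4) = r - 2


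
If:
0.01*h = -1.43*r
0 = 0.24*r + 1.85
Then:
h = 1102.29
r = -7.71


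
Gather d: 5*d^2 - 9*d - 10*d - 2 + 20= 5*d^2 - 19*d + 18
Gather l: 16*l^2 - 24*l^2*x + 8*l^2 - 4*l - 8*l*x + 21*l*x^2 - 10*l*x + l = l^2*(24 - 24*x) + l*(21*x^2 - 18*x - 3)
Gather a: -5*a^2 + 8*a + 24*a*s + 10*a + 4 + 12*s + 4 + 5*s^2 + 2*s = -5*a^2 + a*(24*s + 18) + 5*s^2 + 14*s + 8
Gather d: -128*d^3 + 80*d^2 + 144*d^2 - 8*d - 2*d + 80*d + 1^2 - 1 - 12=-128*d^3 + 224*d^2 + 70*d - 12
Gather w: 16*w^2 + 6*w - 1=16*w^2 + 6*w - 1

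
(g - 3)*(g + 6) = g^2 + 3*g - 18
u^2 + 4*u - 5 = (u - 1)*(u + 5)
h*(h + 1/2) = h^2 + h/2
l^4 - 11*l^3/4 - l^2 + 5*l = l*(l - 2)^2*(l + 5/4)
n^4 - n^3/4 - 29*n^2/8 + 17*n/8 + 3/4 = (n - 3/2)*(n - 1)*(n + 1/4)*(n + 2)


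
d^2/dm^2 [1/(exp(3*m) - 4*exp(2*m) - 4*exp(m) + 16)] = ((-9*exp(2*m) + 16*exp(m) + 4)*(exp(3*m) - 4*exp(2*m) - 4*exp(m) + 16) + 2*(-3*exp(2*m) + 8*exp(m) + 4)^2*exp(m))*exp(m)/(exp(3*m) - 4*exp(2*m) - 4*exp(m) + 16)^3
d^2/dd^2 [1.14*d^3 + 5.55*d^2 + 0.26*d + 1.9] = 6.84*d + 11.1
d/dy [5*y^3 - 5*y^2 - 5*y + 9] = 15*y^2 - 10*y - 5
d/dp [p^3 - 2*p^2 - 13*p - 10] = 3*p^2 - 4*p - 13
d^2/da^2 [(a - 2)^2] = 2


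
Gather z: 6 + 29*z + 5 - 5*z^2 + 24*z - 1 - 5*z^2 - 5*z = -10*z^2 + 48*z + 10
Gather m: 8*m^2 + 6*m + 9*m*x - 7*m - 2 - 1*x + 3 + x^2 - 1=8*m^2 + m*(9*x - 1) + x^2 - x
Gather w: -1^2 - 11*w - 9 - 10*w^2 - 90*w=-10*w^2 - 101*w - 10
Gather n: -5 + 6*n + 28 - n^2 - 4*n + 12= -n^2 + 2*n + 35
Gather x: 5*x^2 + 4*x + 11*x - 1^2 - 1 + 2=5*x^2 + 15*x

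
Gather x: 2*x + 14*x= 16*x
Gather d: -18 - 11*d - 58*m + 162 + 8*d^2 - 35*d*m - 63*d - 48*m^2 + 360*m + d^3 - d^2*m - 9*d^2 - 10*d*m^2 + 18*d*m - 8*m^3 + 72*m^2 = d^3 + d^2*(-m - 1) + d*(-10*m^2 - 17*m - 74) - 8*m^3 + 24*m^2 + 302*m + 144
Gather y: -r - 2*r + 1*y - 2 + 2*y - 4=-3*r + 3*y - 6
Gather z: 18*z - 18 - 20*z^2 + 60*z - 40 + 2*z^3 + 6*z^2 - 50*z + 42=2*z^3 - 14*z^2 + 28*z - 16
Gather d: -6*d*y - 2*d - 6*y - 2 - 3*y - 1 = d*(-6*y - 2) - 9*y - 3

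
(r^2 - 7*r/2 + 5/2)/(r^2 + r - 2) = (r - 5/2)/(r + 2)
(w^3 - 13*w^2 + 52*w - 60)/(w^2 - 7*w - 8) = (-w^3 + 13*w^2 - 52*w + 60)/(-w^2 + 7*w + 8)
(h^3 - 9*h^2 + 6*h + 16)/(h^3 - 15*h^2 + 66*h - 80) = (h + 1)/(h - 5)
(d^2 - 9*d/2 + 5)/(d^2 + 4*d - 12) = (d - 5/2)/(d + 6)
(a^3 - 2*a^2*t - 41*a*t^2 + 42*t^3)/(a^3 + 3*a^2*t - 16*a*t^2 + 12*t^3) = (-a + 7*t)/(-a + 2*t)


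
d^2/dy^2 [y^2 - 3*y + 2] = 2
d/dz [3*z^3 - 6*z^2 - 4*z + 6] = 9*z^2 - 12*z - 4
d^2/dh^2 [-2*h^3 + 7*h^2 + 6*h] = 14 - 12*h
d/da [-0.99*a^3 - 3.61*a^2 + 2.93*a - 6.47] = -2.97*a^2 - 7.22*a + 2.93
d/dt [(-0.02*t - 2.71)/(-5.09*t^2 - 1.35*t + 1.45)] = (0.1018*t^2 + 0.027*t - (0.02*t + 2.71)*(10.18*t + 1.35) - 0.029)/(5.09*t^2 + 1.35*t - 1.45)^2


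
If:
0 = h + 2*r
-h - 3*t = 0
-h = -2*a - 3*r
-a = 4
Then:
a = -4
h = -16/5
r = 8/5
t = 16/15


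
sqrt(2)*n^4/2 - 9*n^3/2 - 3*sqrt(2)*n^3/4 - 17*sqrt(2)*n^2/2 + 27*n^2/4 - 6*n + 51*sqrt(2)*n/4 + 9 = (n - 3/2)*(n - 6*sqrt(2))*(n + sqrt(2)/2)*(sqrt(2)*n/2 + 1)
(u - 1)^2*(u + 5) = u^3 + 3*u^2 - 9*u + 5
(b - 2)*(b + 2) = b^2 - 4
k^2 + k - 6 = (k - 2)*(k + 3)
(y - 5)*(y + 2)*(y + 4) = y^3 + y^2 - 22*y - 40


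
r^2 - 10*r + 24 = (r - 6)*(r - 4)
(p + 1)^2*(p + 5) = p^3 + 7*p^2 + 11*p + 5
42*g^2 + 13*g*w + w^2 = (6*g + w)*(7*g + w)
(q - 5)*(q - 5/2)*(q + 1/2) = q^3 - 7*q^2 + 35*q/4 + 25/4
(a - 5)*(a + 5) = a^2 - 25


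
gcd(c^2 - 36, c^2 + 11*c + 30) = c + 6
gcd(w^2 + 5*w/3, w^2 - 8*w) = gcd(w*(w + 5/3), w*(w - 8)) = w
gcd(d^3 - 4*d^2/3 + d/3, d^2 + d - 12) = 1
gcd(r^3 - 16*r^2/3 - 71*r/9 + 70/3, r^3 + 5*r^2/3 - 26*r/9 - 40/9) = r - 5/3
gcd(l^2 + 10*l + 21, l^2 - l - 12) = l + 3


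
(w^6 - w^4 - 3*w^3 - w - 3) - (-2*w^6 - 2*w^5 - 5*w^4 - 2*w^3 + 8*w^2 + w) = 3*w^6 + 2*w^5 + 4*w^4 - w^3 - 8*w^2 - 2*w - 3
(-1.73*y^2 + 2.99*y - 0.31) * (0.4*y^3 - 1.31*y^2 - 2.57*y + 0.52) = -0.692*y^5 + 3.4623*y^4 + 0.405199999999999*y^3 - 8.1778*y^2 + 2.3515*y - 0.1612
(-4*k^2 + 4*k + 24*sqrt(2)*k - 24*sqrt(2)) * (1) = -4*k^2 + 4*k + 24*sqrt(2)*k - 24*sqrt(2)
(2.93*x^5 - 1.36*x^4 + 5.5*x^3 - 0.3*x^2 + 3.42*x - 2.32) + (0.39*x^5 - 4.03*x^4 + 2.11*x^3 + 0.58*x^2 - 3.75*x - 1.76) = 3.32*x^5 - 5.39*x^4 + 7.61*x^3 + 0.28*x^2 - 0.33*x - 4.08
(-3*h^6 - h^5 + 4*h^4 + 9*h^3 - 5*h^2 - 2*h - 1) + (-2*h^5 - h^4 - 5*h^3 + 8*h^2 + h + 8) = -3*h^6 - 3*h^5 + 3*h^4 + 4*h^3 + 3*h^2 - h + 7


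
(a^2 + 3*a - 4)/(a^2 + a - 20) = (a^2 + 3*a - 4)/(a^2 + a - 20)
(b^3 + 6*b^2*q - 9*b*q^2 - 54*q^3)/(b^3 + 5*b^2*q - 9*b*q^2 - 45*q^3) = (b + 6*q)/(b + 5*q)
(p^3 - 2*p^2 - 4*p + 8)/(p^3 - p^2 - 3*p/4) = 4*(-p^3 + 2*p^2 + 4*p - 8)/(p*(-4*p^2 + 4*p + 3))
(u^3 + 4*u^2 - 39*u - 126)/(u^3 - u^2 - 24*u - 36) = (u + 7)/(u + 2)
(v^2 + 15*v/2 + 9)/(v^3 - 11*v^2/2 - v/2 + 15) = (v + 6)/(v^2 - 7*v + 10)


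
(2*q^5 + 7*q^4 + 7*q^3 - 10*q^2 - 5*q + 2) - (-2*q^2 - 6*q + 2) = 2*q^5 + 7*q^4 + 7*q^3 - 8*q^2 + q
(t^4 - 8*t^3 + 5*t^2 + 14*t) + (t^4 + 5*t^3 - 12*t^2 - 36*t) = 2*t^4 - 3*t^3 - 7*t^2 - 22*t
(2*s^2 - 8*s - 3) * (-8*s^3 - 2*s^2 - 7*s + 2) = -16*s^5 + 60*s^4 + 26*s^3 + 66*s^2 + 5*s - 6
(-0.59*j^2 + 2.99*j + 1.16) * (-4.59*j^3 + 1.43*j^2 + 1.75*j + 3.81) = 2.7081*j^5 - 14.5678*j^4 - 2.0812*j^3 + 4.6434*j^2 + 13.4219*j + 4.4196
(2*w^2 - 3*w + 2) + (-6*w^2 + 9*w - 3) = -4*w^2 + 6*w - 1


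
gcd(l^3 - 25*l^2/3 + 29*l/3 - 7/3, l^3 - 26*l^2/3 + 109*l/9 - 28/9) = l^2 - 22*l/3 + 7/3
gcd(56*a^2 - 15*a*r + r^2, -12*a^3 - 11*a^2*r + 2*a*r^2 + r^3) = 1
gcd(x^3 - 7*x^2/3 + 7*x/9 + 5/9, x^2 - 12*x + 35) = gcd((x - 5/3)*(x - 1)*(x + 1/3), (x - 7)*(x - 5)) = 1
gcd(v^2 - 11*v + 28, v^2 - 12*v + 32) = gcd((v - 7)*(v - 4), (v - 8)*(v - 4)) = v - 4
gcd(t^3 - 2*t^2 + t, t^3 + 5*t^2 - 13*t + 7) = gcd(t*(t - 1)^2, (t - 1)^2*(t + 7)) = t^2 - 2*t + 1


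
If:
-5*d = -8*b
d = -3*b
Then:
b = 0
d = 0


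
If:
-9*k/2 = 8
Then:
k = -16/9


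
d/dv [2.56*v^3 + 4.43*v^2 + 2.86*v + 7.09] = 7.68*v^2 + 8.86*v + 2.86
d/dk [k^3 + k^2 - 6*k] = 3*k^2 + 2*k - 6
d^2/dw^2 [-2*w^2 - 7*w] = -4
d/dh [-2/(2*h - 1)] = 4/(2*h - 1)^2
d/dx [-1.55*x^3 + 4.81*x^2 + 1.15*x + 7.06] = -4.65*x^2 + 9.62*x + 1.15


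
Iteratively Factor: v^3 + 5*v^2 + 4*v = (v)*(v^2 + 5*v + 4) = v*(v + 1)*(v + 4)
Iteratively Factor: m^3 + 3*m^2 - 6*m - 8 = (m + 4)*(m^2 - m - 2) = (m + 1)*(m + 4)*(m - 2)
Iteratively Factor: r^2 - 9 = (r + 3)*(r - 3)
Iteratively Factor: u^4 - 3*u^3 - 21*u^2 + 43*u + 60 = (u - 5)*(u^3 + 2*u^2 - 11*u - 12) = (u - 5)*(u + 1)*(u^2 + u - 12) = (u - 5)*(u - 3)*(u + 1)*(u + 4)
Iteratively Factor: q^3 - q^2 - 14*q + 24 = (q + 4)*(q^2 - 5*q + 6) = (q - 3)*(q + 4)*(q - 2)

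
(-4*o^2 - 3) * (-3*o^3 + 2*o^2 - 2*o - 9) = 12*o^5 - 8*o^4 + 17*o^3 + 30*o^2 + 6*o + 27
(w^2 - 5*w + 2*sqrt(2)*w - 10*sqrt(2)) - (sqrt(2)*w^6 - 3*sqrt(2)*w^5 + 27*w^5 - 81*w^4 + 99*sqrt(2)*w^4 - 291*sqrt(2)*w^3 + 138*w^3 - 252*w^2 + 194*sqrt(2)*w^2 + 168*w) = -sqrt(2)*w^6 - 27*w^5 + 3*sqrt(2)*w^5 - 99*sqrt(2)*w^4 + 81*w^4 - 138*w^3 + 291*sqrt(2)*w^3 - 194*sqrt(2)*w^2 + 253*w^2 - 173*w + 2*sqrt(2)*w - 10*sqrt(2)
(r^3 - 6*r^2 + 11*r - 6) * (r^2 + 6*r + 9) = r^5 - 16*r^3 + 6*r^2 + 63*r - 54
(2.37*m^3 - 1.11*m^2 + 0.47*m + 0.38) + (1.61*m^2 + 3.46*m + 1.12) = 2.37*m^3 + 0.5*m^2 + 3.93*m + 1.5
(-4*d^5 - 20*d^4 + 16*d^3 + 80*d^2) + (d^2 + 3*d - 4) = -4*d^5 - 20*d^4 + 16*d^3 + 81*d^2 + 3*d - 4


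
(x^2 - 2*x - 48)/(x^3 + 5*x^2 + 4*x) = (x^2 - 2*x - 48)/(x*(x^2 + 5*x + 4))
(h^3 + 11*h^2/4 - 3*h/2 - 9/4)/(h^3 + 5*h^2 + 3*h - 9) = (h + 3/4)/(h + 3)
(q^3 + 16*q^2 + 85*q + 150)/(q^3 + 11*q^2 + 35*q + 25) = (q + 6)/(q + 1)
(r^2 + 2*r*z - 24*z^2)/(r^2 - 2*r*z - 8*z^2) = (r + 6*z)/(r + 2*z)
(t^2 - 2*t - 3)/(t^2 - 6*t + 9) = (t + 1)/(t - 3)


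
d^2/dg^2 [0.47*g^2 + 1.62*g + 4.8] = 0.940000000000000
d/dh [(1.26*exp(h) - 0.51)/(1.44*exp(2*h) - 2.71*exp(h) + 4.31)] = (-1.8144*exp(2*h) + 1.4688*exp(h) + 4.0485)*exp(h)/(2.0736*exp(4*h) - 7.8048*exp(3*h) + 19.7569*exp(2*h) - 23.3602*exp(h) + 18.5761)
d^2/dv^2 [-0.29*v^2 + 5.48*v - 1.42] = -0.580000000000000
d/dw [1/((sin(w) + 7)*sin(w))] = -(2*sin(w) + 7)*cos(w)/((sin(w) + 7)^2*sin(w)^2)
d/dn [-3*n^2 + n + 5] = 1 - 6*n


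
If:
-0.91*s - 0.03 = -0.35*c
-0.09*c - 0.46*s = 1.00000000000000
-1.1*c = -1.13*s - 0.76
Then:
No Solution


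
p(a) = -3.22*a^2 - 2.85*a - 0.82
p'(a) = -6.44*a - 2.85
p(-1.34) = -2.78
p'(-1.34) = 5.78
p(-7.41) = -156.51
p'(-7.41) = 44.87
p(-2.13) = -9.36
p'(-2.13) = 10.87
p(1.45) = -11.72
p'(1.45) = -12.19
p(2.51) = -28.26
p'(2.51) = -19.01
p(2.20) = -22.67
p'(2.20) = -17.02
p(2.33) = -24.94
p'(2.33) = -17.86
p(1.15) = -8.36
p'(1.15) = -10.26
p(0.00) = -0.82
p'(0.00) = -2.85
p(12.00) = -498.70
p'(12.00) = -80.13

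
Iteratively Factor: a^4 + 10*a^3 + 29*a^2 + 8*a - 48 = (a - 1)*(a^3 + 11*a^2 + 40*a + 48) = (a - 1)*(a + 4)*(a^2 + 7*a + 12) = (a - 1)*(a + 3)*(a + 4)*(a + 4)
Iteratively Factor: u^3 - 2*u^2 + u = (u - 1)*(u^2 - u) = (u - 1)^2*(u)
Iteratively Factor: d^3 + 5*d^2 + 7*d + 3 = (d + 1)*(d^2 + 4*d + 3) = (d + 1)*(d + 3)*(d + 1)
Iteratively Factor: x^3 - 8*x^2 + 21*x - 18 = (x - 3)*(x^2 - 5*x + 6) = (x - 3)^2*(x - 2)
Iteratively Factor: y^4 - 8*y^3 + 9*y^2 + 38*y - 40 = (y - 1)*(y^3 - 7*y^2 + 2*y + 40) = (y - 1)*(y + 2)*(y^2 - 9*y + 20) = (y - 5)*(y - 1)*(y + 2)*(y - 4)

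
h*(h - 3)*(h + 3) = h^3 - 9*h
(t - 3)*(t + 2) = t^2 - t - 6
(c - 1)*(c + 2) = c^2 + c - 2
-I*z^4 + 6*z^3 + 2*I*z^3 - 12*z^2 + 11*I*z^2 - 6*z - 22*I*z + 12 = (z - 2)*(z + 2*I)*(z + 3*I)*(-I*z + 1)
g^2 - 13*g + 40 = (g - 8)*(g - 5)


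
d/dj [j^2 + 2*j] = 2*j + 2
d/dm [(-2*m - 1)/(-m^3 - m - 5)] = (2*m^3 + 2*m - (2*m + 1)*(3*m^2 + 1) + 10)/(m^3 + m + 5)^2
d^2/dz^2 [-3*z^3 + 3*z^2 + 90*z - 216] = 6 - 18*z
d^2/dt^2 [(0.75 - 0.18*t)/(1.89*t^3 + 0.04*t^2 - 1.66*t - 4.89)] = (-3.857868*t^5 + 32.067252*t^4 - 0.222840000000001*t^3 - 34.074036*t^2 + 41.079402*t + 7.349064)/(6.751269*t^9 + 0.428652*t^8 - 17.779986*t^7 - 53.155619*t^6 + 13.39818*t^5 + 92.358516*t^4 + 132.955487*t^3 - 37.5552*t^2 - 119.082258*t - 116.930169)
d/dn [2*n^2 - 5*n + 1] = 4*n - 5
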